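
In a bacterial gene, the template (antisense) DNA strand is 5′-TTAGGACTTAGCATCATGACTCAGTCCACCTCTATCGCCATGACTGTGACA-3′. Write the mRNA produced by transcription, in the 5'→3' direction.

The mRNA has the sequence of the coding strand (reverse complement of the template) with T→U. Reverse complement of TTAGGACTTAGCATCATGACTCAGTCCACCTCTATCGCCATGACTGTGACA is TGTCACAGTCATGGCGATAGAGGTGGACTGAGTCATGATGCTAAGTCCTAA; then T→U.

5′-UGUCACAGUCAUGGCGAUAGAGGUGGACUGAGUCAUGAUGCUAAGUCCUAA-3′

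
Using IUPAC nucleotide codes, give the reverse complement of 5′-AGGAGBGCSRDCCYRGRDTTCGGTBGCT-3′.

5'-AGCVACCGAAHYCYRGGHYSGCVCTCCT-3'

Standard pairs A↔T, G↔C; ambiguity codes pair R↔Y, S↔S, B↔V, D↔H. Complement (TCCTCVCGSYHGGRYCYHAAGCCAVCGA), then reverse for 5'→3'.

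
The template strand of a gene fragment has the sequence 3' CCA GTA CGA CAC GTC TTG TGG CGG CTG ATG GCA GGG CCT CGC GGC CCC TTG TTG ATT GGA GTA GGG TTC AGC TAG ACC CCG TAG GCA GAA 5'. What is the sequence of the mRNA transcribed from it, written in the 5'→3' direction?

5'-GGUCAUGCUGUGCAGAACACCGCCGACUACCGUCCCGGAGCGCCGGGGAACAACUAACCUCAUCCCAAGUCGAUCUGGGGCAUCCGUCUU-3'

Reading the template 3'→5' as shown, RNA polymerase pairs each base (A→U, T→A, G↔C) to build mRNA 5'→3' directly.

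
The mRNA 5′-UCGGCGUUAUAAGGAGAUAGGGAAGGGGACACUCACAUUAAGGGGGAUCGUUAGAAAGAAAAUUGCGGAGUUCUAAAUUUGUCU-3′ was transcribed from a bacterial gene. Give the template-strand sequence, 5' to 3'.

5′-AGACAAATTTAGAACTCCGCAATTTTCTTTCTAACGATCCCCCTTAATGTGAGTGTCCCCTTCCCTATCTCCTTATAACGCCGA-3′

Replace U with T to get the coding DNA strand: TCGGCGTTATAAGGAGATAGGGAAGGGGACACTCACATTAAGGGGGATCGTTAGAAAGAAAATTGCGGAGTTCTAAATTTGTCT. The template strand is its reverse complement (complement AGCCGCAATATTCCTCTATCCCTTCCCCTGTGAGTGTAATTCCCCCTAGCAATCTTTCTTTTAACGCCTCAAGATTTAAACAGA, then reverse).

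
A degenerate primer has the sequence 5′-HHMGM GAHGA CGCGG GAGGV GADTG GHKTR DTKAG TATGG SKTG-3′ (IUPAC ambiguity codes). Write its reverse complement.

5'-CAMSCCATACTMAHYAMDCCAHTCBCCTCCCGCGTCDTCKCKDD-3'

Standard pairs A↔T, G↔C; ambiguity codes pair R↔Y, M↔K, S↔S, D↔H, V↔B. Complement (DDKCKCTDCTGCGCCCTCCBCTHACCDMAYHAMTCATACCSMAC), then reverse for 5'→3'.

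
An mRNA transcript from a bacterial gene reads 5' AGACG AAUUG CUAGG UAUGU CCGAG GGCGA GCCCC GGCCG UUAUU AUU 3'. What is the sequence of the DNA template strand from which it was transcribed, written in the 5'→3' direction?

5'-AATAATAACGGCCGGGGCTCGCCCTCGGACATACCTAGCAATTCGTCT-3'

Replace U with T to get the coding DNA strand: AGACGAATTGCTAGGTATGTCCGAGGGCGAGCCCCGGCCGTTATTATT. The template strand is its reverse complement (complement TCTGCTTAACGATCCATACAGGCTCCCGCTCGGGGCCGGCAATAATAA, then reverse).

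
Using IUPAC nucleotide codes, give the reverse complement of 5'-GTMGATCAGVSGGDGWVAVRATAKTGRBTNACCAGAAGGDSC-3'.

5'-GSHCCTTCTGGTNAVYCAMTATYBTBWCHCCSBCTGATCKAC-3'

Standard pairs A↔T, G↔C; ambiguity codes pair R↔Y, M↔K, W↔W, S↔S, B↔V, D↔H, N↔N. Complement (CAKCTAGTCBSCCHCWBTBYTATMACYVANTGGTCTTCCHSG), then reverse for 5'→3'.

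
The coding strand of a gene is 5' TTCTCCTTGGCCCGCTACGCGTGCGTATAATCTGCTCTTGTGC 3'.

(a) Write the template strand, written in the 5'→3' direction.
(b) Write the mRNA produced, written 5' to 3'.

(a) The template strand is the reverse complement of the coding strand: complement AAGAGGAACCGGGCGATGCGCACGCATATTAGACGAGAACACG, then reverse.
(b) mRNA matches the coding strand with T→U.

(a) 5'-GCACAAGAGCAGATTATACGCACGCGTAGCGGGCCAAGGAGAA-3'
(b) 5'-UUCUCCUUGGCCCGCUACGCGUGCGUAUAAUCUGCUCUUGUGC-3'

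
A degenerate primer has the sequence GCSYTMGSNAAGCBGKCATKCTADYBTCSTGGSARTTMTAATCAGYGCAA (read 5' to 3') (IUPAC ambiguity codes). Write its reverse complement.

Standard pairs A↔T, G↔C; ambiguity codes pair R↔Y, M↔K, S↔S, B↔V, D↔H, N↔N. Complement (CGSRAKCSNTTCGVCMGTAMGATHRVAGSACCSTYAAKATTAGTCRCGTT), then reverse for 5'→3'.

5'-TTGCRCTGATTAKAAYTSCCASGAVRHTAGMATGMCVGCTTNSCKARSGC-3'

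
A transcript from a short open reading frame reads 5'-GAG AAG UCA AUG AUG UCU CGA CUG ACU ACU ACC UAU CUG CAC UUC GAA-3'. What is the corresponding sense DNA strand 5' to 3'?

The coding DNA strand has the same 5'→3' sequence as the mRNA with U replaced by T.

5'-GAGAAGTCAATGATGTCTCGACTGACTACTACCTATCTGCACTTCGAA-3'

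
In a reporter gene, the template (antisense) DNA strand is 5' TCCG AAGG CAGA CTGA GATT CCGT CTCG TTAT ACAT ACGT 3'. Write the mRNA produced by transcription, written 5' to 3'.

RNA polymerase reads the template 3'→5' and synthesizes mRNA 5'→3' by base-pairing (A→U, T→A, G↔C). The complement of the template is AGGCTTCCGTCTGACTCTAAGGCAGAGCAATATGTATGCA; antiparallel, so 5'→3' the coding strand is ACGTATGTATAACGAGACGGAATCTCAGTCTGCCTTCGGA. Replace T with U for the mRNA.

5′-ACGUAUGUAUAACGAGACGGAAUCUCAGUCUGCCUUCGGA-3′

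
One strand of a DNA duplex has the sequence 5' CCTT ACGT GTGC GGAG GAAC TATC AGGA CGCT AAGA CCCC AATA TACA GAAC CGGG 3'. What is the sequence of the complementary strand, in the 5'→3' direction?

5'-CCCGGTTCTGTATATTGGGGTCTTAGCGTCCTGATAGTTCCTCCGCACACGTAAGG-3'

The complement of CCTTACGTGTGCGGAGGAACTATCAGGACGCTAAGACCCCAATATACAGAACCGGG is GGAATGCACACGCCTCCTTGATAGTCCTGCGATTCTGGGGTTATATGTCTTGGCCC (A↔T, G↔C). DNA strands are antiparallel, so the complementary strand runs 3'→5'; reversing gives the 5'→3' form.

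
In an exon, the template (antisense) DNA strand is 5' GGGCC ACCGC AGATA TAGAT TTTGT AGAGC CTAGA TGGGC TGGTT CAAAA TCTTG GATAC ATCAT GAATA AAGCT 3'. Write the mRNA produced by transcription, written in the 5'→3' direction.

RNA polymerase reads the template 3'→5' and synthesizes mRNA 5'→3' by base-pairing (A→U, T→A, G↔C). The complement of the template is CCCGGTGGCGTCTATATCTAAAACATCTCGGATCTACCCGACCAAGTTTTAGAACCTATGTAGTACTTATTTCGA; antiparallel, so 5'→3' the coding strand is AGCTTTATTCATGATGTATCCAAGATTTTGAACCAGCCCATCTAGGCTCTACAAAATCTATATCTGCGGTGGCCC. Replace T with U for the mRNA.

5'-AGCUUUAUUCAUGAUGUAUCCAAGAUUUUGAACCAGCCCAUCUAGGCUCUACAAAAUCUAUAUCUGCGGUGGCCC-3'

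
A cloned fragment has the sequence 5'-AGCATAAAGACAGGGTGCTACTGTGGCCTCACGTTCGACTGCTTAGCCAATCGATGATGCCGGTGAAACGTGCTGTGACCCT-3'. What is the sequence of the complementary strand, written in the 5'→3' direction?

Pairing A↔T and G↔C gives TCGTATTTCTGTCCCACGATGACACCGGAGTGCAAGCTGACGAATCGGTTAGCTACTACGGCCACTTTGCACGACACTGGGA, running 3'→5'. Reverse for the 5'→3' convention.

5'-AGGGTCACAGCACGTTTCACCGGCATCATCGATTGGCTAAGCAGTCGAACGTGAGGCCACAGTAGCACCCTGTCTTTATGCT-3'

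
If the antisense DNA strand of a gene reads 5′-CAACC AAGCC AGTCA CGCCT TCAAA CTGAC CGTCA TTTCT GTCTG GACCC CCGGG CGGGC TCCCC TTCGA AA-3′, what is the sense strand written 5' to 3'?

The coding strand is complementary and antiparallel to the template: take the complement (A↔T, G↔C) and reverse.

5'-TTTCGAAGGGGAGCCCGCCCGGGGGTCCAGACAGAAATGACGGTCAGTTTGAAGGCGTGACTGGCTTGGTTG-3'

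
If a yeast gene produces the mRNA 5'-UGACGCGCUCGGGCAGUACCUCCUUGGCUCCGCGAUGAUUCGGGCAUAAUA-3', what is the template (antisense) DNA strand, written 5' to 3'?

Replace U with T to get the coding DNA strand: TGACGCGCTCGGGCAGTACCTCCTTGGCTCCGCGATGATTCGGGCATAATA. The template strand is its reverse complement (complement ACTGCGCGAGCCCGTCATGGAGGAACCGAGGCGCTACTAAGCCCGTATTAT, then reverse).

5'-TATTATGCCCGAATCATCGCGGAGCCAAGGAGGTACTGCCCGAGCGCGTCA-3'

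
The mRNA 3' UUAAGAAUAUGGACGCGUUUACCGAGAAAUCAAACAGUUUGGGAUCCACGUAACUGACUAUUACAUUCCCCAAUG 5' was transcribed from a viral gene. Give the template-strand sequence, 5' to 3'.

5'-AATTCTTATACCTGCGCAAATGGCTCTTTAGTTTGTCAAACCCTAGGTGCATTGACTGATAATGTAAGGGGTTAC-3'

Written 5'→3' the mRNA is GUAACCCCUUACAUUAUCAGUCAAUGCACCUAGGGUUUGACAAACUAAAGAGCCAUUUGCGCAGGUAUAAGAAUU, so the coding DNA strand is GTAACCCCTTACATTATCAGTCAATGCACCTAGGGTTTGACAAACTAAAGAGCCATTTGCGCAGGTATAAGAATT. The template is its reverse complement.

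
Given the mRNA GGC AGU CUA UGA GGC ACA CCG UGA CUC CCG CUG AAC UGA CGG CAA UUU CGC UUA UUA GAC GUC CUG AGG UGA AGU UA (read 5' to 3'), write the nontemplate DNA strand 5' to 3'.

The coding DNA strand has the same 5'→3' sequence as the mRNA with U replaced by T.

5′-GGCAGTCTATGAGGCACACCGTGACTCCCGCTGAACTGACGGCAATTTCGCTTATTAGACGTCCTGAGGTGAAGTTA-3′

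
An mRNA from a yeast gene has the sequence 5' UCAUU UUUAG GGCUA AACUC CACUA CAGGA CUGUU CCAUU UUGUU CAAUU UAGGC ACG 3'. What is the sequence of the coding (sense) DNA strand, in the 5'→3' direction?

5'-TCATTTTTAGGGCTAAACTCCACTACAGGACTGTTCCATTTTGTTCAATTTAGGCACG-3'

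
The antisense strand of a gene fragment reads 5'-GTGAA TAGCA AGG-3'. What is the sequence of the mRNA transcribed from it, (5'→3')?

RNA polymerase reads the template 3'→5' and synthesizes mRNA 5'→3' by base-pairing (A→U, T→A, G↔C). The complement of the template is CACTTATCGTTCC; antiparallel, so 5'→3' the coding strand is CCTTGCTATTCAC. Replace T with U for the mRNA.

5'-CCUUGCUAUUCAC-3'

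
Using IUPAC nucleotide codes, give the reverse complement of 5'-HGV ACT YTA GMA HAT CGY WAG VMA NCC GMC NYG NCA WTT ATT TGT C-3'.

Standard pairs A↔T, G↔C; ambiguity codes pair Y↔R, M↔K, W↔W, H↔D, V↔B, N↔N. Complement (DCBTGARATCKTDTAGCRWTCBKTNGGCKGNRCNGTWAATAAACAG), then reverse for 5'→3'.

5′-GACAAATAAWTGNCRNGKCGGNTKBCTWRCGATDTKCTARAGTBCD-3′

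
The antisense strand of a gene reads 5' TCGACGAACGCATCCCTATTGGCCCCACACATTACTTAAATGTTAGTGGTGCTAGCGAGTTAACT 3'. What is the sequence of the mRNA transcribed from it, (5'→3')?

5'-AGUUAACUCGCUAGCACCACUAACAUUUAAGUAAUGUGUGGGGCCAAUAGGGAUGCGUUCGUCGA-3'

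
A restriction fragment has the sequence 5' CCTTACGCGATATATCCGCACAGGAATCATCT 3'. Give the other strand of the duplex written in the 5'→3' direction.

5'-AGATGATTCCTGTGCGGATATATCGCGTAAGG-3'

The complement of CCTTACGCGATATATCCGCACAGGAATCATCT is GGAATGCGCTATATAGGCGTGTCCTTAGTAGA (A↔T, G↔C). DNA strands are antiparallel, so the complementary strand runs 3'→5'; reversing gives the 5'→3' form.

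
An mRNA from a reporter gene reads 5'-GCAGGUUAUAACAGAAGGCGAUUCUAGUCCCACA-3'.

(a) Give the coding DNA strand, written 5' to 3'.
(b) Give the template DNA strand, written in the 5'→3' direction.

(a) 5'-GCAGGTTATAACAGAAGGCGATTCTAGTCCCACA-3'
(b) 5'-TGTGGGACTAGAATCGCCTTCTGTTATAACCTGC-3'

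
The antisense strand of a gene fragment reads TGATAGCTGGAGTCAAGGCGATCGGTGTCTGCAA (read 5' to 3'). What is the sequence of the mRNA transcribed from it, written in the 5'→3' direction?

5′-UUGCAGACACCGAUCGCCUUGACUCCAGCUAUCA-3′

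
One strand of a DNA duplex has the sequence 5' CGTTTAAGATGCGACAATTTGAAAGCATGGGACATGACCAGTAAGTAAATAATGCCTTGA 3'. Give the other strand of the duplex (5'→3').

Pairing A↔T and G↔C gives GCAAATTCTACGCTGTTAAACTTTCGTACCCTGTACTGGTCATTCATTTATTACGGAACT, running 3'→5'. Reverse for the 5'→3' convention.

5'-TCAAGGCATTATTTACTTACTGGTCATGTCCCATGCTTTCAAATTGTCGCATCTTAAACG-3'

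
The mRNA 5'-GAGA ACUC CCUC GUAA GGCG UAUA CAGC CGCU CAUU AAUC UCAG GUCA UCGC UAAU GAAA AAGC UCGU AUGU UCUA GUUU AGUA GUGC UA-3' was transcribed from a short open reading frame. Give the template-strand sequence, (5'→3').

5'-TAGCACTACTAAACTAGAACATACGAGCTTTTTCATTAGCGATGACCTGAGATTAATGAGCGGCTGTATACGCCTTACGAGGGAGTTCTC-3'

Replace U with T to get the coding DNA strand: GAGAACTCCCTCGTAAGGCGTATACAGCCGCTCATTAATCTCAGGTCATCGCTAATGAAAAAGCTCGTATGTTCTAGTTTAGTAGTGCTA. The template strand is its reverse complement (complement CTCTTGAGGGAGCATTCCGCATATGTCGGCGAGTAATTAGAGTCCAGTAGCGATTACTTTTTCGAGCATACAAGATCAAATCATCACGAT, then reverse).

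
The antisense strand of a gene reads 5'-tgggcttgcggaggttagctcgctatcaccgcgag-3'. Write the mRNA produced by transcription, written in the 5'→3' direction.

RNA polymerase reads the template 3'→5' and synthesizes mRNA 5'→3' by base-pairing (A→U, T→A, G↔C). The complement of the template is ACCCGAACGCCTCCAATCGAGCGATAGTGGCGCTC; antiparallel, so 5'→3' the coding strand is CTCGCGGTGATAGCGAGCTAACCTCCGCAAGCCCA. Replace T with U for the mRNA.

5'-CUCGCGGUGAUAGCGAGCUAACCUCCGCAAGCCCA-3'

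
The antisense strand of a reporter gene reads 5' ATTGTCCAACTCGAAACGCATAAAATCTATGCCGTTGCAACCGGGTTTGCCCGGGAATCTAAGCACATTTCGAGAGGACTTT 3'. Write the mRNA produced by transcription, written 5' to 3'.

5'-AAAGUCCUCUCGAAAUGUGCUUAGAUUCCCGGGCAAACCCGGUUGCAACGGCAUAGAUUUUAUGCGUUUCGAGUUGGACAAU-3'

RNA polymerase reads the template 3'→5' and synthesizes mRNA 5'→3' by base-pairing (A→U, T→A, G↔C). The complement of the template is TAACAGGTTGAGCTTTGCGTATTTTAGATACGGCAACGTTGGCCCAAACGGGCCCTTAGATTCGTGTAAAGCTCTCCTGAAA; antiparallel, so 5'→3' the coding strand is AAAGTCCTCTCGAAATGTGCTTAGATTCCCGGGCAAACCCGGTTGCAACGGCATAGATTTTATGCGTTTCGAGTTGGACAAT. Replace T with U for the mRNA.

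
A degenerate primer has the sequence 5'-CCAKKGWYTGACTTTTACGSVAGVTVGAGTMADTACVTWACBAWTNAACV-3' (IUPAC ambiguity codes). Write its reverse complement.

5'-BGTTNAWTVGTWABGTAHTKACTCBABCTBSCGTAAAAGTCARWCMMTGG-3'

Standard pairs A↔T, G↔C; ambiguity codes pair Y↔R, M↔K, W↔W, S↔S, B↔V, D↔H, N↔N. Complement (GGTMMCWRACTGAAAATGCSBTCBABCTCAKTHATGBAWTGVTWANTTGB), then reverse for 5'→3'.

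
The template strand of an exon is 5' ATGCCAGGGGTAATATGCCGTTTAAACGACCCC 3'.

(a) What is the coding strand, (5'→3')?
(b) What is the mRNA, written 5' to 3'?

(a) 5'-GGGGTCGTTTAAACGGCATATTACCCCTGGCAT-3'
(b) 5′-GGGGUCGUUUAAACGGCAUAUUACCCCUGGCAU-3′

(a) The coding strand is the reverse complement of the template: complement TACGGTCCCCATTATACGGCAAATTTGCTGGGG, then reverse.
(b) mRNA has the coding-strand sequence with T→U.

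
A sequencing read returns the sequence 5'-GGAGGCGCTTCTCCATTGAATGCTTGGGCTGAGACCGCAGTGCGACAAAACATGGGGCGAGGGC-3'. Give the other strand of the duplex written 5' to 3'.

Pairing A↔T and G↔C gives CCTCCGCGAAGAGGTAACTTACGAACCCGACTCTGGCGTCACGCTGTTTTGTACCCCGCTCCCG, running 3'→5'. Reverse for the 5'→3' convention.

5'-GCCCTCGCCCCATGTTTTGTCGCACTGCGGTCTCAGCCCAAGCATTCAATGGAGAAGCGCCTCC-3'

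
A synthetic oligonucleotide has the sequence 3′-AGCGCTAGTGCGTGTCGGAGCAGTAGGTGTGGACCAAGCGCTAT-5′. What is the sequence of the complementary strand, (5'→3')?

The strand is given 3'→5', so its complement runs 5'→3' in the same left-to-right order: pair each base A↔T, G↔C.

5'-TCGCGATCACGCACAGCCTCGTCATCCACACCTGGTTCGCGATA-3'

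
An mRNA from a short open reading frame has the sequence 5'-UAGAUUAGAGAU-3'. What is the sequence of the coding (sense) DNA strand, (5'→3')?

5'-TAGATTAGAGAT-3'

The coding DNA strand has the same 5'→3' sequence as the mRNA with U replaced by T.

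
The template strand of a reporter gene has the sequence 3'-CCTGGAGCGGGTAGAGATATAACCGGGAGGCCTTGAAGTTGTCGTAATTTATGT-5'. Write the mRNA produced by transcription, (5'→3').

5'-GGACCUCGCCCAUCUCUAUAUUGGCCCUCCGGAACUUCAACAGCAUUAAAUACA-3'

Reading the template 3'→5' as shown, RNA polymerase pairs each base (A→U, T→A, G↔C) to build mRNA 5'→3' directly.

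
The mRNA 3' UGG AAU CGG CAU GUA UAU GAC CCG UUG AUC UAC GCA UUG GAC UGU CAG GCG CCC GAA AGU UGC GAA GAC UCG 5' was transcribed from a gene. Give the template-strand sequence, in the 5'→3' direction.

5'-ACCTTAGCCGTACATATACTGGGCAACTAGATGCGTAACCTGACAGTCCGCGGGCTTTCAACGCTTCTGAGC-3'

Written 5'→3' the mRNA is GCUCAGAAGCGUUGAAAGCCCGCGGACUGUCAGGUUACGCAUCUAGUUGCCCAGUAUAUGUACGGCUAAGGU, so the coding DNA strand is GCTCAGAAGCGTTGAAAGCCCGCGGACTGTCAGGTTACGCATCTAGTTGCCCAGTATATGTACGGCTAAGGT. The template is its reverse complement.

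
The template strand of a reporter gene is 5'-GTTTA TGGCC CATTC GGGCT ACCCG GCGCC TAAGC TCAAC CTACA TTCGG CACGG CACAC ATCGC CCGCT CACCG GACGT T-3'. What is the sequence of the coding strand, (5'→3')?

5'-AACGTCCGGTGAGCGGGCGATGTGTGCCGTGCCGAATGTAGGTTGAGCTTAGGCGCCGGGTAGCCCGAATGGGCCATAAAC-3'

The coding strand is complementary and antiparallel to the template: take the complement (A↔T, G↔C) and reverse.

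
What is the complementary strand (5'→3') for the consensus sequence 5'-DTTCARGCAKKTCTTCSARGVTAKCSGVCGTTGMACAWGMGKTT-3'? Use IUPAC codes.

Standard pairs A↔T, G↔C; ambiguity codes pair R↔Y, M↔K, W↔W, S↔S, D↔H, V↔B. Complement (HAAGTYCGTMMAGAAGSTYCBATMGSCBGCAACKTGTWCKCMAA), then reverse for 5'→3'.

5'-AAMCKCWTGTKCAACGBCSGMTABCYTSGAAGAMMTGCYTGAAH-3'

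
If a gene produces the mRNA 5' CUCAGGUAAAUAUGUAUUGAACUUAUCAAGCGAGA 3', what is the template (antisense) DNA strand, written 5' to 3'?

5'-TCTCGCTTGATAAGTTCAATACATATTTACCTGAG-3'

Replace U with T to get the coding DNA strand: CTCAGGTAAATATGTATTGAACTTATCAAGCGAGA. The template strand is its reverse complement (complement GAGTCCATTTATACATAACTTGAATAGTTCGCTCT, then reverse).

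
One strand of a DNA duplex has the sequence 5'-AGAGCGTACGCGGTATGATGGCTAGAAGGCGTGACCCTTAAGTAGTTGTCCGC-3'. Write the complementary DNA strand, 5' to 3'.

The complement of AGAGCGTACGCGGTATGATGGCTAGAAGGCGTGACCCTTAAGTAGTTGTCCGC is TCTCGCATGCGCCATACTACCGATCTTCCGCACTGGGAATTCATCAACAGGCG (A↔T, G↔C). DNA strands are antiparallel, so the complementary strand runs 3'→5'; reversing gives the 5'→3' form.

5'-GCGGACAACTACTTAAGGGTCACGCCTTCTAGCCATCATACCGCGTACGCTCT-3'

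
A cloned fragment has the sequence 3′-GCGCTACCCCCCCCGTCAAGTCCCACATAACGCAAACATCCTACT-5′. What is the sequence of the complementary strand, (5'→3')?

The strand is given 3'→5', so its complement runs 5'→3' in the same left-to-right order: pair each base A↔T, G↔C.

5′-CGCGATGGGGGGGGCAGTTCAGGGTGTATTGCGTTTGTAGGATGA-3′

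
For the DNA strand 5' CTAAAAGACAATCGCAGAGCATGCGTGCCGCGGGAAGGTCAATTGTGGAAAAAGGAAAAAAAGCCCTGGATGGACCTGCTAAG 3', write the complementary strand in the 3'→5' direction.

3'-GATTTTCTGTTAGCGTCTCGTACGCACGGCGCCCTTCCAGTTAACACCTTTTTCCTTTTTTTCGGGACCTACCTGGACGATTC-5'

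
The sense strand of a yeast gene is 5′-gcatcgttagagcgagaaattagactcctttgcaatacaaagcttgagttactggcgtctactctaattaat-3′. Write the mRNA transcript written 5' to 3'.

5'-GCAUCGUUAGAGCGAGAAAUUAGACUCCUUUGCAAUACAAAGCUUGAGUUACUGGCGUCUACUCUAAUUAAU-3'

The mRNA is synthesized from the template strand, so it matches the coding strand with T replaced by U.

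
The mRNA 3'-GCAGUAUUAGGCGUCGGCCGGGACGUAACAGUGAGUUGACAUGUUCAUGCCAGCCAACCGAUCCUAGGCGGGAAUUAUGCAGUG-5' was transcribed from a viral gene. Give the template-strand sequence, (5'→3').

5'-CGTCATAATCCGCAGCCGGCCCTGCATTGTCACTCAACTGTACAAGTACGGTCGGTTGGCTAGGATCCGCCCTTAATACGTCAC-3'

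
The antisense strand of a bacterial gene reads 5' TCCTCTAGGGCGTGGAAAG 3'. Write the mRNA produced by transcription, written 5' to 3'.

5'-CUUUCCACGCCCUAGAGGA-3'

The mRNA has the sequence of the coding strand (reverse complement of the template) with T→U. Reverse complement of TCCTCTAGGGCGTGGAAAG is CTTTCCACGCCCTAGAGGA; then T→U.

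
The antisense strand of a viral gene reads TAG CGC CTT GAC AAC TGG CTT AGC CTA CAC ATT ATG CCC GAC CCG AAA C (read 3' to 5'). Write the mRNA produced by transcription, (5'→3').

Reading the template 3'→5' as shown, RNA polymerase pairs each base (A→U, T→A, G↔C) to build mRNA 5'→3' directly.

5'-AUCGCGGAACUGUUGACCGAAUCGGAUGUGUAAUACGGGCUGGGCUUUG-3'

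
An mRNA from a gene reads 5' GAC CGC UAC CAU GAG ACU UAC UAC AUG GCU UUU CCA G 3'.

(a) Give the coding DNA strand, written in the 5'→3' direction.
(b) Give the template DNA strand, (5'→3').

(a) 5′-GACCGCTACCATGAGACTTACTACATGGCTTTTCCAG-3′
(b) 5'-CTGGAAAAGCCATGTAGTAAGTCTCATGGTAGCGGTC-3'

(a) The coding strand matches the mRNA with U→T.
(b) The template strand is the reverse complement of the coding strand.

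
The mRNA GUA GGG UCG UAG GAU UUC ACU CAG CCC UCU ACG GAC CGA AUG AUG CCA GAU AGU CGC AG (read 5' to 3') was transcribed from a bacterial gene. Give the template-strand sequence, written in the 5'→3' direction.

Replace U with T to get the coding DNA strand: GTAGGGTCGTAGGATTTCACTCAGCCCTCTACGGACCGAATGATGCCAGATAGTCGCAG. The template strand is its reverse complement (complement CATCCCAGCATCCTAAAGTGAGTCGGGAGATGCCTGGCTTACTACGGTCTATCAGCGTC, then reverse).

5'-CTGCGACTATCTGGCATCATTCGGTCCGTAGAGGGCTGAGTGAAATCCTACGACCCTAC-3'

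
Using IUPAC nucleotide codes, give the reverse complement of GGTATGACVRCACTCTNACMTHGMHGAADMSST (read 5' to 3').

5'-ASSKHTTCDKCDAKGTNAGAGTGYBGTCATACC-3'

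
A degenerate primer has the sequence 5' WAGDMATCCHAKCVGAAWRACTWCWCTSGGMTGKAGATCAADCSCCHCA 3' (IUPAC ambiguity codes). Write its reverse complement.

Standard pairs A↔T, G↔C; ambiguity codes pair R↔Y, M↔K, W↔W, S↔S, D↔H, V↔B. Complement (WTCHKTAGGDTMGBCTTWYTGAWGWGASCCKACMTCTAGTTHGSGGDGT), then reverse for 5'→3'.

5′-TGDGGSGHTTGATCTMCAKCCSAGWGWAGTYWTTCBGMTDGGATKHCTW-3′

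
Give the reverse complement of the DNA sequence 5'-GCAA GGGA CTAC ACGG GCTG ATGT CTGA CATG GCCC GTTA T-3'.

5′-ATAACGGGCCATGTCAGACATCAGCCCGTGTAGTCCCTTGC-3′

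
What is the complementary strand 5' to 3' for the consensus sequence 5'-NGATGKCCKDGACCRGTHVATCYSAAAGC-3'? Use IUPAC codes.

5′-GCTTTSRGATBDACYGGTCHMGGMCATCN-3′

Standard pairs A↔T, G↔C; ambiguity codes pair R↔Y, K↔M, S↔S, D↔H, V↔B, N↔N. Complement (NCTACMGGMHCTGGYCADBTAGRSTTTCG), then reverse for 5'→3'.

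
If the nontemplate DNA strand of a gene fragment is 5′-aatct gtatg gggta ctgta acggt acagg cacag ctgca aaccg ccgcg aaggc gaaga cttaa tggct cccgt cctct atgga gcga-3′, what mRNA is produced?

5'-AAUCUGUAUGGGGUACUGUAACGGUACAGGCACAGCUGCAAACCGCCGCGAAGGCGAAGACUUAAUGGCUCCCGUCCUCUAUGGAGCGA-3'

The mRNA is synthesized from the template strand, so it matches the coding strand with T replaced by U.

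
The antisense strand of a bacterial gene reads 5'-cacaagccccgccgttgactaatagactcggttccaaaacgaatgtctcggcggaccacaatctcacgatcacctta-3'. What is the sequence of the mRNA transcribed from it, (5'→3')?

5'-UAAGGUGAUCGUGAGAUUGUGGUCCGCCGAGACAUUCGUUUUGGAACCGAGUCUAUUAGUCAACGGCGGGGCUUGUG-3'

The mRNA has the sequence of the coding strand (reverse complement of the template) with T→U. Reverse complement of CACAAGCCCCGCCGTTGACTAATAGACTCGGTTCCAAAACGAATGTCTCGGCGGACCACAATCTCACGATCACCTTA is TAAGGTGATCGTGAGATTGTGGTCCGCCGAGACATTCGTTTTGGAACCGAGTCTATTAGTCAACGGCGGGGCTTGTG; then T→U.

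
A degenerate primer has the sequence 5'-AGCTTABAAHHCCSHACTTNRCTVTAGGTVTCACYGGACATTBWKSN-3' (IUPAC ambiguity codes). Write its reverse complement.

5'-NSMWVAATGTCCRGTGABACCTABAGYNAAGTDSGGDDTTVTAAGCT-3'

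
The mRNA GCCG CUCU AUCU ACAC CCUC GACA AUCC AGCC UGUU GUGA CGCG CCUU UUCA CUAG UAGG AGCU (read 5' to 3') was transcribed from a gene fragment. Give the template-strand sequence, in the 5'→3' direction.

Replace U with T to get the coding DNA strand: GCCGCTCTATCTACACCCTCGACAATCCAGCCTGTTGTGACGCGCCTTTTCACTAGTAGGAGCT. The template strand is its reverse complement (complement CGGCGAGATAGATGTGGGAGCTGTTAGGTCGGACAACACTGCGCGGAAAAGTGATCATCCTCGA, then reverse).

5′-AGCTCCTACTAGTGAAAAGGCGCGTCACAACAGGCTGGATTGTCGAGGGTGTAGATAGAGCGGC-3′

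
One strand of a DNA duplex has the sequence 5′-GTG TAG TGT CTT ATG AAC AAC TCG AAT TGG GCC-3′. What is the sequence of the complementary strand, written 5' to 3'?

The complement of GTGTAGTGTCTTATGAACAACTCGAATTGGGCC is CACATCACAGAATACTTGTTGAGCTTAACCCGG (A↔T, G↔C). DNA strands are antiparallel, so the complementary strand runs 3'→5'; reversing gives the 5'→3' form.

5'-GGCCCAATTCGAGTTGTTCATAAGACACTACAC-3'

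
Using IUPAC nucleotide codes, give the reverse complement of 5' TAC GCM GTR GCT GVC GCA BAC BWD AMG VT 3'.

5'-ABCKTHWVGTVTGCGBCAGCYACKGCGTA-3'

Standard pairs A↔T, G↔C; ambiguity codes pair R↔Y, M↔K, W↔W, B↔V, D↔H. Complement (ATGCGKCAYCGACBGCGTVTGVWHTKCBA), then reverse for 5'→3'.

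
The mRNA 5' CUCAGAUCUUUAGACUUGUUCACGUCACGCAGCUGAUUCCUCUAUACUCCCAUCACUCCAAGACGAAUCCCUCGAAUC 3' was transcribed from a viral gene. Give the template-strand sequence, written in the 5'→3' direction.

Replace U with T to get the coding DNA strand: CTCAGATCTTTAGACTTGTTCACGTCACGCAGCTGATTCCTCTATACTCCCATCACTCCAAGACGAATCCCTCGAATC. The template strand is its reverse complement (complement GAGTCTAGAAATCTGAACAAGTGCAGTGCGTCGACTAAGGAGATATGAGGGTAGTGAGGTTCTGCTTAGGGAGCTTAG, then reverse).

5'-GATTCGAGGGATTCGTCTTGGAGTGATGGGAGTATAGAGGAATCAGCTGCGTGACGTGAACAAGTCTAAAGATCTGAG-3'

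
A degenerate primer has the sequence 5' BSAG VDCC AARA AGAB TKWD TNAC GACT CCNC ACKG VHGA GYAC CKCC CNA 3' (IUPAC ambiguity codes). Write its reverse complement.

5'-TNGGGMGGTRCTCDBCMGTGNGGAGTCGTNAHWMAVTCTTYTTGGHBCTSV-3'

Standard pairs A↔T, G↔C; ambiguity codes pair R↔Y, K↔M, W↔W, S↔S, B↔V, D↔H, N↔N. Complement (VSTCBHGGTTYTTCTVAMWHANTGCTGAGGNGTGMCBDCTCRTGGMGGGNT), then reverse for 5'→3'.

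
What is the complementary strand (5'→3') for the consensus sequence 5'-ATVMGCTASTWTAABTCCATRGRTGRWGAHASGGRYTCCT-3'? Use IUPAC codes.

5'-AGGARYCCSTDTCWYCAYCYATGGAVTTAWASTAGCKBAT-3'

Standard pairs A↔T, G↔C; ambiguity codes pair R↔Y, M↔K, W↔W, S↔S, B↔V, H↔D. Complement (TABKCGATSAWATTVAGGTAYCYACYWCTDTSCCYRAGGA), then reverse for 5'→3'.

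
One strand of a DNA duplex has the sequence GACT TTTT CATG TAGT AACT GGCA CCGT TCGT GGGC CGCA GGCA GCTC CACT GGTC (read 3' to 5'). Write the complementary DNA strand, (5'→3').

The strand is given 3'→5', so its complement runs 5'→3' in the same left-to-right order: pair each base A↔T, G↔C.

5′-CTGAAAAAGTACATCATTGACCGTGGCAAGCACCCGGCGTCCGTCGAGGTGACCAG-3′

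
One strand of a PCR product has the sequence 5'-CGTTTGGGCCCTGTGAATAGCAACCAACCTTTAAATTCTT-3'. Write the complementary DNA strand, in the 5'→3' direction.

Pairing A↔T and G↔C gives GCAAACCCGGGACACTTATCGTTGGTTGGAAATTTAAGAA, running 3'→5'. Reverse for the 5'→3' convention.

5'-AAGAATTTAAAGGTTGGTTGCTATTCACAGGGCCCAAACG-3'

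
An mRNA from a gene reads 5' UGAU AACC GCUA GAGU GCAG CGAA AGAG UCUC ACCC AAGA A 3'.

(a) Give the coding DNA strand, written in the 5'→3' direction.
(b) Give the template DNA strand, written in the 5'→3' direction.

(a) 5'-TGATAACCGCTAGAGTGCAGCGAAAGAGTCTCACCCAAGAA-3'
(b) 5'-TTCTTGGGTGAGACTCTTTCGCTGCACTCTAGCGGTTATCA-3'

(a) The coding strand matches the mRNA with U→T.
(b) The template strand is the reverse complement of the coding strand.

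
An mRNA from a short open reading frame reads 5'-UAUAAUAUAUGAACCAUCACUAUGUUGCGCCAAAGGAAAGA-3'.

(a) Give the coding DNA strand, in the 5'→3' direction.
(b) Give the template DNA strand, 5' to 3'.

(a) 5'-TATAATATATGAACCATCACTATGTTGCGCCAAAGGAAAGA-3'
(b) 5′-TCTTTCCTTTGGCGCAACATAGTGATGGTTCATATATTATA-3′

(a) The coding strand matches the mRNA with U→T.
(b) The template strand is the reverse complement of the coding strand.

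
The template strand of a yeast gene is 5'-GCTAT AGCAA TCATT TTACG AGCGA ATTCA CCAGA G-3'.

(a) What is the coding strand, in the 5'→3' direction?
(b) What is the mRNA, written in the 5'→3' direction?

(a) 5'-CTCTGGTGAATTCGCTCGTAAAATGATTGCTATAGC-3'
(b) 5'-CUCUGGUGAAUUCGCUCGUAAAAUGAUUGCUAUAGC-3'

(a) The coding strand is the reverse complement of the template: complement CGATATCGTTAGTAAAATGCTCGCTTAAGTGGTCTC, then reverse.
(b) mRNA has the coding-strand sequence with T→U.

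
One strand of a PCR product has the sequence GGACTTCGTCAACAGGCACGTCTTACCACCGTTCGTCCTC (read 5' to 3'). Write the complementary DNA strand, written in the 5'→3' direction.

5′-GAGGACGAACGGTGGTAAGACGTGCCTGTTGACGAAGTCC-3′

Pairing A↔T and G↔C gives CCTGAAGCAGTTGTCCGTGCAGAATGGTGGCAAGCAGGAG, running 3'→5'. Reverse for the 5'→3' convention.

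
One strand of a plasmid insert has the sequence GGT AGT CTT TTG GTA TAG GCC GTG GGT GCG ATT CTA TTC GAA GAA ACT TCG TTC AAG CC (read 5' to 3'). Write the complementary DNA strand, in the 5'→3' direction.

The complement of GGTAGTCTTTTGGTATAGGCCGTGGGTGCGATTCTATTCGAAGAAACTTCGTTCAAGCC is CCATCAGAAAACCATATCCGGCACCCACGCTAAGATAAGCTTCTTTGAAGCAAGTTCGG (A↔T, G↔C). DNA strands are antiparallel, so the complementary strand runs 3'→5'; reversing gives the 5'→3' form.

5'-GGCTTGAACGAAGTTTCTTCGAATAGAATCGCACCCACGGCCTATACCAAAAGACTACC-3'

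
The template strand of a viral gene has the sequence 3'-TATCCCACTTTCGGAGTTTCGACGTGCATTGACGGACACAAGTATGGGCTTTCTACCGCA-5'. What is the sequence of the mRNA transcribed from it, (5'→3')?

5'-AUAGGGUGAAAGCCUCAAAGCUGCACGUAACUGCCUGUGUUCAUACCCGAAAGAUGGCGU-3'

Reading the template 3'→5' as shown, RNA polymerase pairs each base (A→U, T→A, G↔C) to build mRNA 5'→3' directly.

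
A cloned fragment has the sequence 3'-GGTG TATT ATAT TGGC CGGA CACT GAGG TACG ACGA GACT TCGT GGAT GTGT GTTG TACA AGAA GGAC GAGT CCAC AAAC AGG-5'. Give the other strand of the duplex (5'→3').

The strand is given 3'→5', so its complement runs 5'→3' in the same left-to-right order: pair each base A↔T, G↔C.

5'-CCACATAATATAACCGGCCTGTGACTCCATGCTGCTCTGAAGCACCTACACACAACATGTTCTTCCTGCTCAGGTGTTTGTCC-3'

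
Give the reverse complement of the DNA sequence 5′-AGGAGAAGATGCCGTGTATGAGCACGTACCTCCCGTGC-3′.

5'-GCACGGGAGGTACGTGCTCATACACGGCATCTTCTCCT-3'

Reading the sequence 3'→5' and pairing each base (A↔T, G↔C) gives the reverse complement directly.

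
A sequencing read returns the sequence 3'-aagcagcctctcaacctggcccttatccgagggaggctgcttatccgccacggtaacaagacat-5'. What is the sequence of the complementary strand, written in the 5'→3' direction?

5'-TTCGTCGGAGAGTTGGACCGGGAATAGGCTCCCTCCGACGAATAGGCGGTGCCATTGTTCTGTA-3'

The strand is given 3'→5', so its complement runs 5'→3' in the same left-to-right order: pair each base A↔T, G↔C.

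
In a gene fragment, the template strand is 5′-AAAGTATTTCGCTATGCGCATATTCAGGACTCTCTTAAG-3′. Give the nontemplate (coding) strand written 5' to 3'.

5'-CTTAAGAGAGTCCTGAATATGCGCATAGCGAAATACTTT-3'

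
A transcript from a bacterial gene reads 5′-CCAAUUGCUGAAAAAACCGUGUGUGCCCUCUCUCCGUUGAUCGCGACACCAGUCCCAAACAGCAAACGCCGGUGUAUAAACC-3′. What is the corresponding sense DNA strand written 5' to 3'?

5'-CCAATTGCTGAAAAAACCGTGTGTGCCCTCTCTCCGTTGATCGCGACACCAGTCCCAAACAGCAAACGCCGGTGTATAAACC-3'

The coding DNA strand has the same 5'→3' sequence as the mRNA with U replaced by T.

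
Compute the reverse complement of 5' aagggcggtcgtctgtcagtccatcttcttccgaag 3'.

5'-CTTCGGAAGAAGATGGACTGACAGACGACCGCCCTT-3'

Reading the sequence 3'→5' and pairing each base (A↔T, G↔C) gives the reverse complement directly.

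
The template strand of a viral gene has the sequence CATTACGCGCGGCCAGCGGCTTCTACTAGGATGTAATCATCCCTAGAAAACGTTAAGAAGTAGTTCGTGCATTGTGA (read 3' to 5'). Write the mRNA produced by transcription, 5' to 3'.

5'-GUAAUGCGCGCCGGUCGCCGAAGAUGAUCCUACAUUAGUAGGGAUCUUUUGCAAUUCUUCAUCAAGCACGUAACACU-3'

Reading the template 3'→5' as shown, RNA polymerase pairs each base (A→U, T→A, G↔C) to build mRNA 5'→3' directly.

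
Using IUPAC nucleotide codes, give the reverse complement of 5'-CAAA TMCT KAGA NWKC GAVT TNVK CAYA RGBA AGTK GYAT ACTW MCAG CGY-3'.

5'-RCGCTGKWAGTATRCMACTTVCYTRTGMBNAABTCGMWNTCTMAGKATTTG-3'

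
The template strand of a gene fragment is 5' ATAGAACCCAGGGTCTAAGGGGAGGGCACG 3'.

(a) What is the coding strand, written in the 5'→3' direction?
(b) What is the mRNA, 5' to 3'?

(a) 5'-CGTGCCCTCCCCTTAGACCCTGGGTTCTAT-3'
(b) 5'-CGUGCCCUCCCCUUAGACCCUGGGUUCUAU-3'

(a) The coding strand is the reverse complement of the template: complement TATCTTGGGTCCCAGATTCCCCTCCCGTGC, then reverse.
(b) mRNA has the coding-strand sequence with T→U.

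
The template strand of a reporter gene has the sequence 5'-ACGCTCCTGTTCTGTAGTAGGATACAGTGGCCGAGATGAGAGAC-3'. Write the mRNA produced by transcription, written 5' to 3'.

5'-GUCUCUCAUCUCGGCCACUGUAUCCUACUACAGAACAGGAGCGU-3'

RNA polymerase reads the template 3'→5' and synthesizes mRNA 5'→3' by base-pairing (A→U, T→A, G↔C). The complement of the template is TGCGAGGACAAGACATCATCCTATGTCACCGGCTCTACTCTCTG; antiparallel, so 5'→3' the coding strand is GTCTCTCATCTCGGCCACTGTATCCTACTACAGAACAGGAGCGT. Replace T with U for the mRNA.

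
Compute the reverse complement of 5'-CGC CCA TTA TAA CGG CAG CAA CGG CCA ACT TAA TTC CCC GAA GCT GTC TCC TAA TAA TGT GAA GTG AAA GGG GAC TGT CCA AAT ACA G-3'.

Complement each base (A↔T, G↔C): GCGGGTAATATTGCCGTCGTTGCCGGTTGAATTAAGGGGCTTCGACAGAGGATTATTACACTTCACTTTCCCCTGACAGGTTTATGTC. Then reverse.

5'-CTGTATTTGGACAGTCCCCTTTCACTTCACATTATTAGGAGACAGCTTCGGGGAATTAAGTTGGCCGTTGCTGCCGTTATAATGGGCG-3'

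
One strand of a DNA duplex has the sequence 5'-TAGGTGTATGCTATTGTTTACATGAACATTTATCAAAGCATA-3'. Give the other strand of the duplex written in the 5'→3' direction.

The complement of TAGGTGTATGCTATTGTTTACATGAACATTTATCAAAGCATA is ATCCACATACGATAACAAATGTACTTGTAAATAGTTTCGTAT (A↔T, G↔C). DNA strands are antiparallel, so the complementary strand runs 3'→5'; reversing gives the 5'→3' form.

5'-TATGCTTTGATAAATGTTCATGTAAACAATAGCATACACCTA-3'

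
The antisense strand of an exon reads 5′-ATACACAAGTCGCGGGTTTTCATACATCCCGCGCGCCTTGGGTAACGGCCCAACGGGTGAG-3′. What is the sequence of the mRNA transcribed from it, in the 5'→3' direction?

5'-CUCACCCGUUGGGCCGUUACCCAAGGCGCGCGGGAUGUAUGAAAACCCGCGACUUGUGUAU-3'

RNA polymerase reads the template 3'→5' and synthesizes mRNA 5'→3' by base-pairing (A→U, T→A, G↔C). The complement of the template is TATGTGTTCAGCGCCCAAAAGTATGTAGGGCGCGCGGAACCCATTGCCGGGTTGCCCACTC; antiparallel, so 5'→3' the coding strand is CTCACCCGTTGGGCCGTTACCCAAGGCGCGCGGGATGTATGAAAACCCGCGACTTGTGTAT. Replace T with U for the mRNA.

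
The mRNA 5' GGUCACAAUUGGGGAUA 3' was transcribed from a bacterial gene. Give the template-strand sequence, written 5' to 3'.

Replace U with T to get the coding DNA strand: GGTCACAATTGGGGATA. The template strand is its reverse complement (complement CCAGTGTTAACCCCTAT, then reverse).

5'-TATCCCCAATTGTGACC-3'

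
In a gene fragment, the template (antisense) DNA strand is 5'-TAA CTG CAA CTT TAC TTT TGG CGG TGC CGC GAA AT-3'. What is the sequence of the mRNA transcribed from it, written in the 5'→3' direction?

The mRNA has the sequence of the coding strand (reverse complement of the template) with T→U. Reverse complement of TAACTGCAACTTTACTTTTGGCGGTGCCGCGAAAT is ATTTCGCGGCACCGCCAAAAGTAAAGTTGCAGTTA; then T→U.

5'-AUUUCGCGGCACCGCCAAAAGUAAAGUUGCAGUUA-3'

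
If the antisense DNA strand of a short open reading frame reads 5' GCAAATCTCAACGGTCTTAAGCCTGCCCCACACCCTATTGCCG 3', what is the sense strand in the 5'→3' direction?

5'-CGGCAATAGGGTGTGGGGCAGGCTTAAGACCGTTGAGATTTGC-3'

The coding strand is complementary and antiparallel to the template: take the complement (A↔T, G↔C) and reverse.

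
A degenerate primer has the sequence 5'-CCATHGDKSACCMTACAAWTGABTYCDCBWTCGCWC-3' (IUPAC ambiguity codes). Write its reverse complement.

Standard pairs A↔T, G↔C; ambiguity codes pair Y↔R, M↔K, W↔W, S↔S, B↔V, D↔H. Complement (GGTADCHMSTGGKATGTTWACTVARGHGVWAGCGWG), then reverse for 5'→3'.

5'-GWGCGAWVGHGRAVTCAWTTGTAKGGTSMHCDATGG-3'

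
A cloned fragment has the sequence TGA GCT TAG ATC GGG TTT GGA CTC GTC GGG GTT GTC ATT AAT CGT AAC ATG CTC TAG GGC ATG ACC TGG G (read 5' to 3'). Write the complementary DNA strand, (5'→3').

5'-CCCAGGTCATGCCCTAGAGCATGTTACGATTAATGACAACCCCGACGAGTCCAAACCCGATCTAAGCTCA-3'

The complement of TGAGCTTAGATCGGGTTTGGACTCGTCGGGGTTGTCATTAATCGTAACATGCTCTAGGGCATGACCTGGG is ACTCGAATCTAGCCCAAACCTGAGCAGCCCCAACAGTAATTAGCATTGTACGAGATCCCGTACTGGACCC (A↔T, G↔C). DNA strands are antiparallel, so the complementary strand runs 3'→5'; reversing gives the 5'→3' form.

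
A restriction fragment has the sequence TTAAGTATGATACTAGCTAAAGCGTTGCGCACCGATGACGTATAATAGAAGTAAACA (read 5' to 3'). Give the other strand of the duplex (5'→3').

5′-TGTTTACTTCTATTATACGTCATCGGTGCGCAACGCTTTAGCTAGTATCATACTTAA-3′

The complement of TTAAGTATGATACTAGCTAAAGCGTTGCGCACCGATGACGTATAATAGAAGTAAACA is AATTCATACTATGATCGATTTCGCAACGCGTGGCTACTGCATATTATCTTCATTTGT (A↔T, G↔C). DNA strands are antiparallel, so the complementary strand runs 3'→5'; reversing gives the 5'→3' form.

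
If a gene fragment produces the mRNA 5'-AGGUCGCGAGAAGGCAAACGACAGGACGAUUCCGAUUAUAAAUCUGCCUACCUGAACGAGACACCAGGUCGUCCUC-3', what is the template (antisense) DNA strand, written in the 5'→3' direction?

5'-GAGGACGACCTGGTGTCTCGTTCAGGTAGGCAGATTTATAATCGGAATCGTCCTGTCGTTTGCCTTCTCGCGACCT-3'

Replace U with T to get the coding DNA strand: AGGTCGCGAGAAGGCAAACGACAGGACGATTCCGATTATAAATCTGCCTACCTGAACGAGACACCAGGTCGTCCTC. The template strand is its reverse complement (complement TCCAGCGCTCTTCCGTTTGCTGTCCTGCTAAGGCTAATATTTAGACGGATGGACTTGCTCTGTGGTCCAGCAGGAG, then reverse).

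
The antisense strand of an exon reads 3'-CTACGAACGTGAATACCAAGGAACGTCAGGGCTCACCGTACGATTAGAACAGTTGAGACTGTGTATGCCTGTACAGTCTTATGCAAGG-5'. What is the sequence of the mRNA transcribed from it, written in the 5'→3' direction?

5'-GAUGCUUGCACUUAUGGUUCCUUGCAGUCCCGAGUGGCAUGCUAAUCUUGUCAACUCUGACACAUACGGACAUGUCAGAAUACGUUCC-3'

Reading the template 3'→5' as shown, RNA polymerase pairs each base (A→U, T→A, G↔C) to build mRNA 5'→3' directly.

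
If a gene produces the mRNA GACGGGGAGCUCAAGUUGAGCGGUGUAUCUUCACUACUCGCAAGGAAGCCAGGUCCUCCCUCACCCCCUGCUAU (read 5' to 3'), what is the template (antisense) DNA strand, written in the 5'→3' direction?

5'-ATAGCAGGGGGTGAGGGAGGACCTGGCTTCCTTGCGAGTAGTGAAGATACACCGCTCAACTTGAGCTCCCCGTC-3'

Replace U with T to get the coding DNA strand: GACGGGGAGCTCAAGTTGAGCGGTGTATCTTCACTACTCGCAAGGAAGCCAGGTCCTCCCTCACCCCCTGCTAT. The template strand is its reverse complement (complement CTGCCCCTCGAGTTCAACTCGCCACATAGAAGTGATGAGCGTTCCTTCGGTCCAGGAGGGAGTGGGGGACGATA, then reverse).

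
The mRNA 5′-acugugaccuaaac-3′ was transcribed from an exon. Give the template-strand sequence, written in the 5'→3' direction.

5′-GTTTAGGTCACAGT-3′

Replace U with T to get the coding DNA strand: ACTGTGACCTAAAC. The template strand is its reverse complement (complement TGACACTGGATTTG, then reverse).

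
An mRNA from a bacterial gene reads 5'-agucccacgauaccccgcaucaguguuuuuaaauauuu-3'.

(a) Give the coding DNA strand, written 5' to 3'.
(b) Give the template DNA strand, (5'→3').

(a) 5'-AGTCCCACGATACCCCGCATCAGTGTTTTTAAATATTT-3'
(b) 5'-AAATATTTAAAAACACTGATGCGGGGTATCGTGGGACT-3'

(a) The coding strand matches the mRNA with U→T.
(b) The template strand is the reverse complement of the coding strand.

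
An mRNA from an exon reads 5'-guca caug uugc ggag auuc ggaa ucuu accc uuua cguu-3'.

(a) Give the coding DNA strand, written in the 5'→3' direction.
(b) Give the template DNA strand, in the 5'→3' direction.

(a) The coding strand matches the mRNA with U→T.
(b) The template strand is the reverse complement of the coding strand.

(a) 5'-GTCACATGTTGCGGAGATTCGGAATCTTACCCTTTACGTT-3'
(b) 5′-AACGTAAAGGGTAAGATTCCGAATCTCCGCAACATGTGAC-3′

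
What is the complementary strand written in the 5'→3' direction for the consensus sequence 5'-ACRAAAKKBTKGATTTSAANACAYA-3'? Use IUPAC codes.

5'-TRTGTNTTSAAATCMAVMMTTTYGT-3'

Standard pairs A↔T, G↔C; ambiguity codes pair R↔Y, K↔M, S↔S, B↔V, N↔N. Complement (TGYTTTMMVAMCTAAASTTNTGTRT), then reverse for 5'→3'.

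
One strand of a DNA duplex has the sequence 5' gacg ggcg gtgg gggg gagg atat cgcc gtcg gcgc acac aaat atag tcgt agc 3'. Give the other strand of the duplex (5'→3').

5'-GCTACGACTATATTTGTGTGCGCCGACGGCGATATCCTCCCCCCCACCGCCCGTC-3'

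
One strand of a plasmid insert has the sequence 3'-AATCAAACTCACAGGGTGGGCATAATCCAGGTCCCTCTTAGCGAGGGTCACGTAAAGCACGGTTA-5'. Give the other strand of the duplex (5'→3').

5'-TTAGTTTGAGTGTCCCACCCGTATTAGGTCCAGGGAGAATCGCTCCCAGTGCATTTCGTGCCAAT-3'

The strand is given 3'→5', so its complement runs 5'→3' in the same left-to-right order: pair each base A↔T, G↔C.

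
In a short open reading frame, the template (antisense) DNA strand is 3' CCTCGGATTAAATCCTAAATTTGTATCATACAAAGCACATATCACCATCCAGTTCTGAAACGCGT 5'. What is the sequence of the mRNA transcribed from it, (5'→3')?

5'-GGAGCCUAAUUUAGGAUUUAAACAUAGUAUGUUUCGUGUAUAGUGGUAGGUCAAGACUUUGCGCA-3'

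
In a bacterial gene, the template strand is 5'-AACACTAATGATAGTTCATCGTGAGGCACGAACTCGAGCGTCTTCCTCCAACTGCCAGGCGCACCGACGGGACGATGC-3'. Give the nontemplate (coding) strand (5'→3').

The coding strand is complementary and antiparallel to the template: take the complement (A↔T, G↔C) and reverse.

5'-GCATCGTCCCGTCGGTGCGCCTGGCAGTTGGAGGAAGACGCTCGAGTTCGTGCCTCACGATGAACTATCATTAGTGTT-3'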